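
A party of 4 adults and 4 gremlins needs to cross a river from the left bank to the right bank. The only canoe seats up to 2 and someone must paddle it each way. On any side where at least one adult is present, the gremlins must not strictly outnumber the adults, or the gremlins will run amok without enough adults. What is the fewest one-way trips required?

impossible

Following every safe sequence of crossings from the start, the most of the 8 that can be at the right bank as the canoe arrives there on crossings 1, 3, 5 is 2, 3, 4 respectively; the best ever achieved is 4 of 8.
From crossing 7 on, no configuration arises that was not already reachable earlier: only 11 distinct safe configurations (who is on which side, and where the canoe is) can ever be reached, none of them has everyone across, and every continuation just revisits them. They are: 0 adults + 0 gremlins across (canoe back at the start); 0 adults + 1 gremlin across (canoe there); 0 adults + 1 gremlin across (canoe back at the start); 0 adults + 2 gremlins across (canoe there); 0 adults + 2 gremlins across (canoe back at the start); 0 adults + 3 gremlins across (canoe there); 0 adults + 3 gremlins across (canoe back at the start); 0 adults + 4 gremlins across (canoe there); 1 adult + 1 gremlin across (canoe there); 1 adult + 1 gremlin across (canoe back at the start); 2 adults + 2 gremlins across (canoe there). So no valid plan exists.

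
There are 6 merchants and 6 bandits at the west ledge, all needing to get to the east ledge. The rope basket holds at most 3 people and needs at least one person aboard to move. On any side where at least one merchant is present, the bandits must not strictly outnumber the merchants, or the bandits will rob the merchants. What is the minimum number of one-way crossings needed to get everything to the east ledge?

impossible

Following every safe sequence of crossings from the start, the most of the 12 that can be at the east ledge as the rope basket arrives there on crossings 1, 3, 5 is 3, 5, 6 respectively; the best ever achieved is 6 of 12.
From crossing 7 on, no configuration arises that was not already reachable earlier: only 17 distinct safe configurations (who is on which side, and where the rope basket is) can ever be reached, none of them has everyone across, and every continuation just revisits them. They are: 0 merchants + 0 bandits across (rope basket back at the start); 0 merchants + 1 bandit across (rope basket there); 0 merchants + 1 bandit across (rope basket back at the start); 0 merchants + 2 bandits across (rope basket there); 0 merchants + 2 bandits across (rope basket back at the start); 0 merchants + 3 bandits across (rope basket there); 0 merchants + 3 bandits across (rope basket back at the start); 0 merchants + 4 bandits across (rope basket there); 0 merchants + 4 bandits across (rope basket back at the start); 0 merchants + 5 bandits across (rope basket there); 0 merchants + 5 bandits across (rope basket back at the start); 0 merchants + 6 bandits across (rope basket there); 1 merchant + 1 bandit across (rope basket there); 1 merchant + 1 bandit across (rope basket back at the start); 2 merchants + 2 bandits across (rope basket there); 2 merchants + 2 bandits across (rope basket back at the start); 3 merchants + 3 bandits across (rope basket there). So no valid plan exists.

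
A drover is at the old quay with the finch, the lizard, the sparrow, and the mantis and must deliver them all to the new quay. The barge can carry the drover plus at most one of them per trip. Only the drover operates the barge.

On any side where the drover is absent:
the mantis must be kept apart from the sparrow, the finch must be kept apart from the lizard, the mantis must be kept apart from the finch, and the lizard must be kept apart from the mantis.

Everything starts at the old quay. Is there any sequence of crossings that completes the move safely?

No

Whatever the first load, the items left behind include a forbidden pair without the drover. No opening move is safe, so no plan exists.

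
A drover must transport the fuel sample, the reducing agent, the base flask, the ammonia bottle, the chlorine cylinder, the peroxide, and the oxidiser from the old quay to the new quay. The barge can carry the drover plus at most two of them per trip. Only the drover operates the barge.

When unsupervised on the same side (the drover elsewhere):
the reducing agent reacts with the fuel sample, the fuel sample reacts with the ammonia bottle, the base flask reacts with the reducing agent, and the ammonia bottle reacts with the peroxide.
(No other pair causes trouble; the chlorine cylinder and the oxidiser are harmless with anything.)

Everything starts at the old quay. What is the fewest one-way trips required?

Counting alone: the drover can take at most 2 across per trip to the new quay, so moving all 7 needs at least 4 loaded trips out, with a return between consecutive ones — at least 7 crossings.
The safety rule pushes this higher. Following every safe sequence of crossings, the most of the 7 that can be at the new quay as the barge arrives there on crossing 7 is 6 — never all 7.
So no plan with fewer than 9 crossings exists, and this one achieves 9:
1. Drover goes to the new quay with the ammonia bottle and the reducing agent.
2. Drover goes back to the old quay alone.
3. Drover goes to the new quay with the fuel sample.
4. Drover goes back to the old quay with the ammonia bottle and the reducing agent.
5. Drover goes to the new quay with the base flask and the peroxide.
6. Drover goes back to the old quay alone.
7. Drover goes to the new quay with the chlorine cylinder and the oxidiser.
8. Drover goes back to the old quay alone.
9. Drover goes to the new quay with the ammonia bottle and the reducing agent.

9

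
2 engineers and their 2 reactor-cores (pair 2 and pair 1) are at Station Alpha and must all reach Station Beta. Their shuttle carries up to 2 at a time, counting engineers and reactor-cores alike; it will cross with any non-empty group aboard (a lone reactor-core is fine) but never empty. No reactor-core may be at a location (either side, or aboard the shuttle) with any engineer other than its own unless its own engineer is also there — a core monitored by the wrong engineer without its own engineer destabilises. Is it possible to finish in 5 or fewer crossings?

Yes

Yes — this plan uses 5 crossings (≤ 5):
1. engineer 2 and reactor-core 2 cross → Station Beta.
2. engineer 2 crosses ← Station Alpha.
3. engineer 1 and engineer 2 cross → Station Beta.
4. engineer 1 crosses ← Station Alpha.
5. engineer 1 and reactor-core 1 cross → Station Beta.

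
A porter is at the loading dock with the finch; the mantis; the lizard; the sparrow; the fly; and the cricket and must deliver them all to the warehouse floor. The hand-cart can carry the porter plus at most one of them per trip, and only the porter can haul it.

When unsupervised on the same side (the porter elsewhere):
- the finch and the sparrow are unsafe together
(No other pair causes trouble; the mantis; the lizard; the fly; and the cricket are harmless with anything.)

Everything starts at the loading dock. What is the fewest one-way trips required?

Counting alone: the porter can take at most 1 across per trip to the warehouse floor, so moving all 6 needs at least 6 loaded trips out, with a return between consecutive ones — at least 11 crossings.
The plan below uses exactly 11 crossings, so it is optimal:
1. Porter goes to the warehouse floor with the finch.  [the loading dock: the cricket, the fly, the lizard, the mantis, the sparrow | the warehouse floor: the finch]
2. Porter goes back to the loading dock alone.  [the loading dock: the cricket, the fly, the lizard, the mantis, the sparrow | the warehouse floor: the finch]
3. Porter goes to the warehouse floor with the mantis.  [the loading dock: the cricket, the fly, the lizard, the sparrow | the warehouse floor: the finch, the mantis]
4. Porter goes back to the loading dock alone.  [the loading dock: the cricket, the fly, the lizard, the sparrow | the warehouse floor: the finch, the mantis]
5. Porter goes to the warehouse floor with the lizard.  [the loading dock: the cricket, the fly, the sparrow | the warehouse floor: the finch, the lizard, the mantis]
6. Porter goes back to the loading dock alone.  [the loading dock: the cricket, the fly, the sparrow | the warehouse floor: the finch, the lizard, the mantis]
7. Porter goes to the warehouse floor with the fly.  [the loading dock: the cricket, the sparrow | the warehouse floor: the finch, the fly, the lizard, the mantis]
8. Porter goes back to the loading dock alone.  [the loading dock: the cricket, the sparrow | the warehouse floor: the finch, the fly, the lizard, the mantis]
9. Porter goes to the warehouse floor with the cricket.  [the loading dock: the sparrow | the warehouse floor: the cricket, the finch, the fly, the lizard, the mantis]
10. Porter goes back to the loading dock alone.  [the loading dock: the sparrow | the warehouse floor: the cricket, the finch, the fly, the lizard, the mantis]
11. Porter goes to the warehouse floor with the sparrow.  [the loading dock: — | the warehouse floor: the cricket, the finch, the fly, the lizard, the mantis, the sparrow]

11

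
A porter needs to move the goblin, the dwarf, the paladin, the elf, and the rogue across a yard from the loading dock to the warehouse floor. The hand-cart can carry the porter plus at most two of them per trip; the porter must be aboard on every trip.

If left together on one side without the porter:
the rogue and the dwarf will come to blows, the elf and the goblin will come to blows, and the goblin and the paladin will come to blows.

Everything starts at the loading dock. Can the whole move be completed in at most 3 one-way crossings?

Counting alone: the porter can take at most 2 across per trip to the warehouse floor, so moving all 5 needs at least 3 loaded trips out, with a return between consecutive ones — at least 5 crossings.
Since 3 < 5, 3 crossings cannot be enough. (The shortest complete plan in fact takes 5:)
1. Porter goes to the warehouse floor with the dwarf and the goblin.  [the loading dock: the elf, the paladin, the rogue | the warehouse floor: the dwarf, the goblin]
2. Porter goes back to the loading dock alone.  [the loading dock: the elf, the paladin, the rogue | the warehouse floor: the dwarf, the goblin]
3. Porter goes to the warehouse floor with the elf and the paladin.  [the loading dock: the rogue | the warehouse floor: the dwarf, the elf, the goblin, the paladin]
4. Porter goes back to the loading dock with the goblin.  [the loading dock: the goblin, the rogue | the warehouse floor: the dwarf, the elf, the paladin]
5. Porter goes to the warehouse floor with the goblin and the rogue.  [the loading dock: — | the warehouse floor: the dwarf, the elf, the goblin, the paladin, the rogue]

No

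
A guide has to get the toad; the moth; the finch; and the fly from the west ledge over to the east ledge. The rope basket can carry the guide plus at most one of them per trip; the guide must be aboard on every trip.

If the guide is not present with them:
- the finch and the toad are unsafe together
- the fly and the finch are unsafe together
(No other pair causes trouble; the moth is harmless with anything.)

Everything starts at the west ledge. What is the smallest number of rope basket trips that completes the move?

9

Counting alone: the guide can take at most 1 across per trip to the east ledge, so moving all 4 needs at least 4 loaded trips out, with a return between consecutive ones — at least 7 crossings.
The safety rule pushes this higher. Following every safe sequence of crossings, the most of the 4 that can be at the east ledge as the rope basket arrives there on crossing 7 is 3 — never all 4.
So no plan with fewer than 9 crossings exists, and this one achieves 9:
1. Guide goes to the east ledge with the finch.  [the west ledge: the fly, the moth, the toad | the east ledge: the finch]
2. Guide goes back to the west ledge alone.  [the west ledge: the fly, the moth, the toad | the east ledge: the finch]
3. Guide goes to the east ledge with the toad.  [the west ledge: the fly, the moth | the east ledge: the finch, the toad]
4. Guide goes back to the west ledge with the finch.  [the west ledge: the finch, the fly, the moth | the east ledge: the toad]
5. Guide goes to the east ledge with the fly.  [the west ledge: the finch, the moth | the east ledge: the fly, the toad]
6. Guide goes back to the west ledge alone.  [the west ledge: the finch, the moth | the east ledge: the fly, the toad]
7. Guide goes to the east ledge with the moth.  [the west ledge: the finch | the east ledge: the fly, the moth, the toad]
8. Guide goes back to the west ledge alone.  [the west ledge: the finch | the east ledge: the fly, the moth, the toad]
9. Guide goes to the east ledge with the finch.  [the west ledge: — | the east ledge: the finch, the fly, the moth, the toad]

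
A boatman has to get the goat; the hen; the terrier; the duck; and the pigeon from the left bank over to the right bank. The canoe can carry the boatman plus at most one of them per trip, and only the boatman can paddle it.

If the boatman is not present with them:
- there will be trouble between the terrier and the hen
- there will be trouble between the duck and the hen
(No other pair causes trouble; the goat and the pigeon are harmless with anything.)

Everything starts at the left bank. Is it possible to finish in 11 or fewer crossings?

Yes — this plan uses 11 crossings (≤ 11):
1. Boatman goes to the right bank with the hen.  [the left bank: the duck, the goat, the pigeon, the terrier | the right bank: the hen]
2. Boatman goes back to the left bank alone.  [the left bank: the duck, the goat, the pigeon, the terrier | the right bank: the hen]
3. Boatman goes to the right bank with the goat.  [the left bank: the duck, the pigeon, the terrier | the right bank: the goat, the hen]
4. Boatman goes back to the left bank alone.  [the left bank: the duck, the pigeon, the terrier | the right bank: the goat, the hen]
5. Boatman goes to the right bank with the terrier.  [the left bank: the duck, the pigeon | the right bank: the goat, the hen, the terrier]
6. Boatman goes back to the left bank with the hen.  [the left bank: the duck, the hen, the pigeon | the right bank: the goat, the terrier]
7. Boatman goes to the right bank with the duck.  [the left bank: the hen, the pigeon | the right bank: the duck, the goat, the terrier]
8. Boatman goes back to the left bank alone.  [the left bank: the hen, the pigeon | the right bank: the duck, the goat, the terrier]
9. Boatman goes to the right bank with the pigeon.  [the left bank: the hen | the right bank: the duck, the goat, the pigeon, the terrier]
10. Boatman goes back to the left bank alone.  [the left bank: the hen | the right bank: the duck, the goat, the pigeon, the terrier]
11. Boatman goes to the right bank with the hen.  [the left bank: — | the right bank: the duck, the goat, the hen, the pigeon, the terrier]

Yes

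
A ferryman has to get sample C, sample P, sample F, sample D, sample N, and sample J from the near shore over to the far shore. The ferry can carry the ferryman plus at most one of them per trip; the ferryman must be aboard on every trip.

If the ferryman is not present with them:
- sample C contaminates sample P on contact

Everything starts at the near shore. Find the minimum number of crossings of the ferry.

11

Counting alone: the ferryman can take at most 1 across per trip to the far shore, so moving all 6 needs at least 6 loaded trips out, with a return between consecutive ones — at least 11 crossings.
The plan below uses exactly 11 crossings, so it is optimal:
1. Ferryman goes to the far shore with sample C.
2. Ferryman goes back to the near shore alone.
3. Ferryman goes to the far shore with sample F.
4. Ferryman goes back to the near shore alone.
5. Ferryman goes to the far shore with sample D.
6. Ferryman goes back to the near shore alone.
7. Ferryman goes to the far shore with sample N.
8. Ferryman goes back to the near shore alone.
9. Ferryman goes to the far shore with sample J.
10. Ferryman goes back to the near shore alone.
11. Ferryman goes to the far shore with sample P.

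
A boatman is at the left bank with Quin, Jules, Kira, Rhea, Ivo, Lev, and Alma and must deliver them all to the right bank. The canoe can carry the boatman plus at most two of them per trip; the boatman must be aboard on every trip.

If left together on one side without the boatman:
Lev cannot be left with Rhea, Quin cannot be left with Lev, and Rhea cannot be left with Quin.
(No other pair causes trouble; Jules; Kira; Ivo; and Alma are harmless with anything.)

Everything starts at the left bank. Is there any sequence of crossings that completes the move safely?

1. Boatman goes to the right bank with Quin and Rhea.  [the left bank: Alma, Ivo, Jules, Kira, Lev | the right bank: Quin, Rhea]
2. Boatman goes back to the left bank with Quin.  [the left bank: Alma, Ivo, Jules, Kira, Lev, Quin | the right bank: Rhea]
3. Boatman goes to the right bank with Jules and Quin.  [the left bank: Alma, Ivo, Kira, Lev | the right bank: Jules, Quin, Rhea]
4. Boatman goes back to the left bank with Quin.  [the left bank: Alma, Ivo, Kira, Lev, Quin | the right bank: Jules, Rhea]
5. Boatman goes to the right bank with Kira and Quin.  [the left bank: Alma, Ivo, Lev | the right bank: Jules, Kira, Quin, Rhea]
6. Boatman goes back to the left bank with Quin.  [the left bank: Alma, Ivo, Lev, Quin | the right bank: Jules, Kira, Rhea]
7. Boatman goes to the right bank with Ivo and Quin.  [the left bank: Alma, Lev | the right bank: Ivo, Jules, Kira, Quin, Rhea]
8. Boatman goes back to the left bank with Quin.  [the left bank: Alma, Lev, Quin | the right bank: Ivo, Jules, Kira, Rhea]
9. Boatman goes to the right bank with Alma and Quin.  [the left bank: Lev | the right bank: Alma, Ivo, Jules, Kira, Quin, Rhea]
10. Boatman goes back to the left bank with Quin.  [the left bank: Lev, Quin | the right bank: Alma, Ivo, Jules, Kira, Rhea]
11. Boatman goes to the right bank with Lev and Quin.  [the left bank: — | the right bank: Alma, Ivo, Jules, Kira, Lev, Quin, Rhea]

Yes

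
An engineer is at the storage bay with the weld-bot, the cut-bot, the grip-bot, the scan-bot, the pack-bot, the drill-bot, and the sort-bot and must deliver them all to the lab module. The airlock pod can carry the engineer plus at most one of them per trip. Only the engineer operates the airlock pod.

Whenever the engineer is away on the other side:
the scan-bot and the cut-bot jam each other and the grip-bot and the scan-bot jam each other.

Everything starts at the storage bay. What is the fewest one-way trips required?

Counting alone: the engineer can take at most 1 across per trip to the lab module, so moving all 7 needs at least 7 loaded trips out, with a return between consecutive ones — at least 13 crossings.
The safety rule pushes this higher. Following every safe sequence of crossings, the most of the 7 that can be at the lab module as the airlock pod arrives there on crossing 13 is 6 — never all 7.
So no plan with fewer than 15 crossings exists, and this one achieves 15:
1. Engineer goes to the lab module with the scan-bot.
2. Engineer goes back to the storage bay alone.
3. Engineer goes to the lab module with the weld-bot.
4. Engineer goes back to the storage bay alone.
5. Engineer goes to the lab module with the cut-bot.
6. Engineer goes back to the storage bay with the scan-bot.
7. Engineer goes to the lab module with the grip-bot.
8. Engineer goes back to the storage bay alone.
9. Engineer goes to the lab module with the pack-bot.
10. Engineer goes back to the storage bay alone.
11. Engineer goes to the lab module with the drill-bot.
12. Engineer goes back to the storage bay alone.
13. Engineer goes to the lab module with the sort-bot.
14. Engineer goes back to the storage bay alone.
15. Engineer goes to the lab module with the scan-bot.

15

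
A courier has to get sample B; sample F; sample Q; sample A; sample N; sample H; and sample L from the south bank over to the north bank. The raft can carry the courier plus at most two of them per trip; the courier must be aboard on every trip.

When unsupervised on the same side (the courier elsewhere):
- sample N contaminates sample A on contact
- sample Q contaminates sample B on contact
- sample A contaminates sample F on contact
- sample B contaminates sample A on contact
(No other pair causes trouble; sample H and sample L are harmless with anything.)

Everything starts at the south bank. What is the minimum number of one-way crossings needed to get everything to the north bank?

Counting alone: the courier can take at most 2 across per trip to the north bank, so moving all 7 needs at least 4 loaded trips out, with a return between consecutive ones — at least 7 crossings.
The plan below uses exactly 7 crossings, so it is optimal:
1. Courier goes to the north bank with sample A and sample B.
2. Courier goes back to the south bank with sample A.
3. Courier goes to the north bank with sample F and sample N.
4. Courier goes back to the south bank alone.
5. Courier goes to the north bank with sample H and sample L.
6. Courier goes back to the south bank alone.
7. Courier goes to the north bank with sample A and sample Q.

7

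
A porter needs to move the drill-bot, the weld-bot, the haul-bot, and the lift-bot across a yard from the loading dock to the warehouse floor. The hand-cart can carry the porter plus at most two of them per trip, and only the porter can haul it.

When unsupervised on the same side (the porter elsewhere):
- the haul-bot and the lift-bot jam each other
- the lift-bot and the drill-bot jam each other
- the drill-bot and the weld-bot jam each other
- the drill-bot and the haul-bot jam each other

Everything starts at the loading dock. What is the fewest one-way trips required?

Counting alone: the porter can take at most 2 across per trip to the warehouse floor, so moving all 4 needs at least 2 loaded trips out, with a return between consecutive ones — at least 3 crossings.
The safety rule pushes this higher. Following every safe sequence of crossings, the most of the 4 that can be at the warehouse floor as the hand-cart arrives there on crossing 3 is 3 — never all 4.
So no plan with fewer than 5 crossings exists, and this one achieves 5:
1. Porter goes to the warehouse floor with the drill-bot and the haul-bot.
2. Porter goes back to the loading dock with the drill-bot.
3. Porter goes to the warehouse floor with the drill-bot and the weld-bot.
4. Porter goes back to the loading dock with the drill-bot.
5. Porter goes to the warehouse floor with the drill-bot and the lift-bot.

5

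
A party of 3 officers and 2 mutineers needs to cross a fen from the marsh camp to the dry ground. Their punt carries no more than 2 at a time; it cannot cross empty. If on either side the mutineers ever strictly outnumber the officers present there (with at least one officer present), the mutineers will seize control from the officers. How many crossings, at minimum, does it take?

7

Counting alone: each trip to the dry ground takes at most 2 across and each return brings at least 1 back, so after t trips out (and t−1 returns) at most 2t − (t−1) of the 5 are across; that first reaches 5 at t = 4, so at least 7 crossings are needed.
The plan below uses exactly 7 crossings, so it is optimal:
1. 2 mutineers → the dry ground.  (the marsh camp: 3O 0M; the dry ground: 0O 2M)
2. 1 mutineer ← the marsh camp.  (the marsh camp: 3O 1M; the dry ground: 0O 1M)
3. 2 officers → the dry ground.  (the marsh camp: 1O 1M; the dry ground: 2O 1M)
4. 1 officer ← the marsh camp.  (the marsh camp: 2O 1M; the dry ground: 1O 1M)
5. 1 officer and 1 mutineer → the dry ground.  (the marsh camp: 1O 0M; the dry ground: 2O 2M)
6. 1 mutineer ← the marsh camp.  (the marsh camp: 1O 1M; the dry ground: 2O 1M)
7. 1 officer and 1 mutineer → the dry ground.  (the marsh camp: 0O 0M; the dry ground: 3O 2M)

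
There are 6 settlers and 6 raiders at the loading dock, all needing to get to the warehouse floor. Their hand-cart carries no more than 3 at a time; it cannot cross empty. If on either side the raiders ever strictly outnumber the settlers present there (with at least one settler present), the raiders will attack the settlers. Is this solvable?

Following every safe sequence of crossings from the start, the most of the 12 that can be at the warehouse floor as the hand-cart arrives there on crossings 1, 3, 5 is 3, 5, 6 respectively; the best ever achieved is 6 of 12.
From crossing 7 on, no configuration arises that was not already reachable earlier: only 17 distinct safe configurations (who is on which side, and where the hand-cart is) can ever be reached, none of them has everyone across, and every continuation just revisits them. They are: 0 settlers + 0 raiders across (hand-cart back at the start); 0 settlers + 1 raider across (hand-cart there); 0 settlers + 1 raider across (hand-cart back at the start); 0 settlers + 2 raiders across (hand-cart there); 0 settlers + 2 raiders across (hand-cart back at the start); 0 settlers + 3 raiders across (hand-cart there); 0 settlers + 3 raiders across (hand-cart back at the start); 0 settlers + 4 raiders across (hand-cart there); 0 settlers + 4 raiders across (hand-cart back at the start); 0 settlers + 5 raiders across (hand-cart there); 0 settlers + 5 raiders across (hand-cart back at the start); 0 settlers + 6 raiders across (hand-cart there); 1 settler + 1 raider across (hand-cart there); 1 settler + 1 raider across (hand-cart back at the start); 2 settlers + 2 raiders across (hand-cart there); 2 settlers + 2 raiders across (hand-cart back at the start); 3 settlers + 3 raiders across (hand-cart there). So no valid plan exists.

No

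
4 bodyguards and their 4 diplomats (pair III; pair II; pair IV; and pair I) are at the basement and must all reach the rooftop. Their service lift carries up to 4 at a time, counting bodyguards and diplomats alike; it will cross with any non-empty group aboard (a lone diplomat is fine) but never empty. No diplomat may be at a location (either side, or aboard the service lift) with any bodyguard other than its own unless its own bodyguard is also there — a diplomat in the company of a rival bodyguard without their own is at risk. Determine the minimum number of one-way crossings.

5

Counting alone: each trip to the rooftop takes at most 4 across and each return brings at least 1 back, so after t trips out (and t−1 returns) at most 4t − (t−1) of the 8 are across; that first reaches 8 at t = 3, so at least 5 crossings are needed.
The plan below uses exactly 5 crossings, so it is optimal:
1. bodyguard III and diplomat III cross → the rooftop.
2. bodyguard III crosses ← the basement.
3. bodyguard I, bodyguard II, bodyguard III, and bodyguard IV cross → the rooftop.
4. diplomat III crosses ← the basement.
5. diplomat I, diplomat II, diplomat III, and diplomat IV cross → the rooftop.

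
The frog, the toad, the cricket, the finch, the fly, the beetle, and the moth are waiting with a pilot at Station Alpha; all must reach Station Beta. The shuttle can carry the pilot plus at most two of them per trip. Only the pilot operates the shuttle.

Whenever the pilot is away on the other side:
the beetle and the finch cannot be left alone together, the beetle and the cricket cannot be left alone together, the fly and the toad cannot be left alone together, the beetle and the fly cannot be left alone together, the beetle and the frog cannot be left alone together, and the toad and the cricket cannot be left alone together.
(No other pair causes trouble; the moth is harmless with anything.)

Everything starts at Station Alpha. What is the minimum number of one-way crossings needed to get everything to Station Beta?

Counting alone: the pilot can take at most 2 across per trip to Station Beta, so moving all 7 needs at least 4 loaded trips out, with a return between consecutive ones — at least 7 crossings.
The safety rule pushes this higher. Following every safe sequence of crossings, the most of the 7 that can be at Station Beta as the shuttle arrives there on crossing 7 is 6 — never all 7.
So no plan with fewer than 9 crossings exists, and this one achieves 9:
1. Pilot goes to Station Beta with the beetle and the toad.
2. Pilot goes back to Station Alpha alone.
3. Pilot goes to Station Beta with the moth.
4. Pilot goes back to Station Alpha alone.
5. Pilot goes to Station Beta with the cricket and the frog.
6. Pilot goes back to Station Alpha with the beetle and the toad.
7. Pilot goes to Station Beta with the finch and the fly.
8. Pilot goes back to Station Alpha alone.
9. Pilot goes to Station Beta with the beetle and the toad.

9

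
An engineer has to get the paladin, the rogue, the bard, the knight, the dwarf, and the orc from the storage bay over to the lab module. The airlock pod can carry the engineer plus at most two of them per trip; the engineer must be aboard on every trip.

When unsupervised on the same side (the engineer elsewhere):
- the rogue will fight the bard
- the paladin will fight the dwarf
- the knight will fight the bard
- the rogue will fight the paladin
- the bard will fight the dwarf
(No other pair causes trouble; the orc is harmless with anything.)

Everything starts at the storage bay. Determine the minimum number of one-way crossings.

7

Counting alone: the engineer can take at most 2 across per trip to the lab module, so moving all 6 needs at least 3 loaded trips out, with a return between consecutive ones — at least 5 crossings.
The safety rule pushes this higher. Following every safe sequence of crossings, the most of the 6 that can be at the lab module as the airlock pod arrives there on crossing 5 is 5 — never all 6.
So no plan with fewer than 7 crossings exists, and this one achieves 7:
1. Engineer goes to the lab module with the bard and the paladin.
2. Engineer goes back to the storage bay alone.
3. Engineer goes to the lab module with the knight and the rogue.
4. Engineer goes back to the storage bay with the bard and the paladin.
5. Engineer goes to the lab module with the dwarf and the orc.
6. Engineer goes back to the storage bay alone.
7. Engineer goes to the lab module with the bard and the paladin.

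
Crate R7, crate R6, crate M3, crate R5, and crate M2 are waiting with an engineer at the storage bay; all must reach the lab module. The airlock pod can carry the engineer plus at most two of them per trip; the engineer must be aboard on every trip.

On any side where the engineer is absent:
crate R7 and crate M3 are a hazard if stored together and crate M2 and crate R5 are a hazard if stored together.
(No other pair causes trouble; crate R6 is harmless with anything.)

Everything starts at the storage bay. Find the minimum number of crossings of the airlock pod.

5

Counting alone: the engineer can take at most 2 across per trip to the lab module, so moving all 5 needs at least 3 loaded trips out, with a return between consecutive ones — at least 5 crossings.
The plan below uses exactly 5 crossings, so it is optimal:
1. Engineer goes to the lab module with crate R5 and crate R7.  [the storage bay: crate M2, crate M3, crate R6 | the lab module: crate R5, crate R7]
2. Engineer goes back to the storage bay alone.  [the storage bay: crate M2, crate M3, crate R6 | the lab module: crate R5, crate R7]
3. Engineer goes to the lab module with crate R6.  [the storage bay: crate M2, crate M3 | the lab module: crate R5, crate R6, crate R7]
4. Engineer goes back to the storage bay alone.  [the storage bay: crate M2, crate M3 | the lab module: crate R5, crate R6, crate R7]
5. Engineer goes to the lab module with crate M2 and crate M3.  [the storage bay: — | the lab module: crate M2, crate M3, crate R5, crate R6, crate R7]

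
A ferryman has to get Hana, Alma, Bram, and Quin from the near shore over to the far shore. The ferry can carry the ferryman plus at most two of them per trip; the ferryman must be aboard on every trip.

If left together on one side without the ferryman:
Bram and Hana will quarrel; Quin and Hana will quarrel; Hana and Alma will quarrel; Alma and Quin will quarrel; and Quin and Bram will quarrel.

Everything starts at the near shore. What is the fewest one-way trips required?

Counting alone: the ferryman can take at most 2 across per trip to the far shore, so moving all 4 needs at least 2 loaded trips out, with a return between consecutive ones — at least 3 crossings.
The safety rule pushes this higher. Following every safe sequence of crossings, the most of the 4 that can be at the far shore as the ferry arrives there on crossing 3 is 3 — never all 4.
So no plan with fewer than 5 crossings exists, and this one achieves 5:
1. Ferryman goes to the far shore with Hana and Quin.  [the near shore: Alma, Bram | the far shore: Hana, Quin]
2. Ferryman goes back to the near shore with Hana.  [the near shore: Alma, Bram, Hana | the far shore: Quin]
3. Ferryman goes to the far shore with Alma and Bram.  [the near shore: Hana | the far shore: Alma, Bram, Quin]
4. Ferryman goes back to the near shore with Quin.  [the near shore: Hana, Quin | the far shore: Alma, Bram]
5. Ferryman goes to the far shore with Hana and Quin.  [the near shore: — | the far shore: Alma, Bram, Hana, Quin]

5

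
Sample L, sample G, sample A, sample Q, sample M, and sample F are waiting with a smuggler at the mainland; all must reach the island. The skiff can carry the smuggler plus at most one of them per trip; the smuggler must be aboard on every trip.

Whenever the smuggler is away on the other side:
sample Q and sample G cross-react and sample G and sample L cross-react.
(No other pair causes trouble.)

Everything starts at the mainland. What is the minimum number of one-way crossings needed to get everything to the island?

Counting alone: the smuggler can take at most 1 across per trip to the island, so moving all 6 needs at least 6 loaded trips out, with a return between consecutive ones — at least 11 crossings.
The safety rule pushes this higher. Following every safe sequence of crossings, the most of the 6 that can be at the island as the skiff arrives there on crossing 11 is 5 — never all 6.
So no plan with fewer than 13 crossings exists, and this one achieves 13:
1. Smuggler goes to the island with sample G.  [the mainland: sample A, sample F, sample L, sample M, sample Q | the island: sample G]
2. Smuggler goes back to the mainland alone.  [the mainland: sample A, sample F, sample L, sample M, sample Q | the island: sample G]
3. Smuggler goes to the island with sample L.  [the mainland: sample A, sample F, sample M, sample Q | the island: sample G, sample L]
4. Smuggler goes back to the mainland with sample G.  [the mainland: sample A, sample F, sample G, sample M, sample Q | the island: sample L]
5. Smuggler goes to the island with sample Q.  [the mainland: sample A, sample F, sample G, sample M | the island: sample L, sample Q]
6. Smuggler goes back to the mainland alone.  [the mainland: sample A, sample F, sample G, sample M | the island: sample L, sample Q]
7. Smuggler goes to the island with sample A.  [the mainland: sample F, sample G, sample M | the island: sample A, sample L, sample Q]
8. Smuggler goes back to the mainland alone.  [the mainland: sample F, sample G, sample M | the island: sample A, sample L, sample Q]
9. Smuggler goes to the island with sample M.  [the mainland: sample F, sample G | the island: sample A, sample L, sample M, sample Q]
10. Smuggler goes back to the mainland alone.  [the mainland: sample F, sample G | the island: sample A, sample L, sample M, sample Q]
11. Smuggler goes to the island with sample F.  [the mainland: sample G | the island: sample A, sample F, sample L, sample M, sample Q]
12. Smuggler goes back to the mainland alone.  [the mainland: sample G | the island: sample A, sample F, sample L, sample M, sample Q]
13. Smuggler goes to the island with sample G.  [the mainland: — | the island: sample A, sample F, sample G, sample L, sample M, sample Q]

13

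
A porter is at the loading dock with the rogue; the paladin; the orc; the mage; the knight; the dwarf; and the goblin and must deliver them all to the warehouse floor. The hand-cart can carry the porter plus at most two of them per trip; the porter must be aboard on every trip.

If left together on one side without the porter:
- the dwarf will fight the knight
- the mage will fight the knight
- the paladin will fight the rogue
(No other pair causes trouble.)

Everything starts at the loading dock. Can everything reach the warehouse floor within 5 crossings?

No

Counting alone: the porter can take at most 2 across per trip to the warehouse floor, so moving all 7 needs at least 4 loaded trips out, with a return between consecutive ones — at least 7 crossings.
Since 5 < 7, 5 crossings cannot be enough. (The shortest complete plan in fact takes 7:)
1. Porter goes to the warehouse floor with the knight and the rogue.
2. Porter goes back to the loading dock alone.
3. Porter goes to the warehouse floor with the mage and the orc.
4. Porter goes back to the loading dock with the knight.
5. Porter goes to the warehouse floor with the dwarf and the goblin.
6. Porter goes back to the loading dock alone.
7. Porter goes to the warehouse floor with the knight and the paladin.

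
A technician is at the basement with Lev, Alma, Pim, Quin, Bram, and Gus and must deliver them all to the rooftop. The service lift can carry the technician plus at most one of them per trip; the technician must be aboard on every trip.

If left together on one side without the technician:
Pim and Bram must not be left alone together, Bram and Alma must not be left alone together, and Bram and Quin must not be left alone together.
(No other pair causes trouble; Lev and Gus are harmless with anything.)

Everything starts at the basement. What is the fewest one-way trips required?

impossible

Following every safe sequence of crossings from the start, the most of the 6 that can be at the rooftop as the service lift arrives there on crossings 1, 3, 5, 7 is 1, 2, 3, 4 respectively; the best ever achieved is 4 of 6.
From crossing 9 on, no configuration arises that was not already reachable earlier: only 36 distinct safe configurations (who is on which side, and where the service lift is) can ever be reached, none of them has everyone across, and every continuation just revisits them. So no valid plan exists.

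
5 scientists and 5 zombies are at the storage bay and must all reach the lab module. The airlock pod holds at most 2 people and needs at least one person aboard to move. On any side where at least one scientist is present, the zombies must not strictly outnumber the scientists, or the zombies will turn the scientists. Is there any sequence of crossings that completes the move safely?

Following every safe sequence of crossings from the start, the most of the 10 that can be at the lab module as the airlock pod arrives there on crossings 1, 3, 5, 7 is 2, 3, 4, 5 respectively; the best ever achieved is 5 of 10.
From crossing 9 on, no configuration arises that was not already reachable earlier: only 13 distinct safe configurations (who is on which side, and where the airlock pod is) can ever be reached, none of them has everyone across, and every continuation just revisits them. They are: 0 scientists + 0 zombies across (airlock pod back at the start); 0 scientists + 1 zombie across (airlock pod there); 0 scientists + 1 zombie across (airlock pod back at the start); 0 scientists + 2 zombies across (airlock pod there); 0 scientists + 2 zombies across (airlock pod back at the start); 0 scientists + 3 zombies across (airlock pod there); 0 scientists + 3 zombies across (airlock pod back at the start); 0 scientists + 4 zombies across (airlock pod there); 0 scientists + 4 zombies across (airlock pod back at the start); 0 scientists + 5 zombies across (airlock pod there); 1 scientist + 1 zombie across (airlock pod there); 1 scientist + 1 zombie across (airlock pod back at the start); 2 scientists + 2 zombies across (airlock pod there). So no valid plan exists.

No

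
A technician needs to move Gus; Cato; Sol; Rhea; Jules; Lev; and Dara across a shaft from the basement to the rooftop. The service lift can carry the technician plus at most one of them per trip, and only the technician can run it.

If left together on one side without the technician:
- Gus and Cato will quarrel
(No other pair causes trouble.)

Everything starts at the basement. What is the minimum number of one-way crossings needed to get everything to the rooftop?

Counting alone: the technician can take at most 1 across per trip to the rooftop, so moving all 7 needs at least 7 loaded trips out, with a return between consecutive ones — at least 13 crossings.
The plan below uses exactly 13 crossings, so it is optimal:
1. Technician goes to the rooftop with Gus.  [the basement: Cato, Dara, Jules, Lev, Rhea, Sol | the rooftop: Gus]
2. Technician goes back to the basement alone.  [the basement: Cato, Dara, Jules, Lev, Rhea, Sol | the rooftop: Gus]
3. Technician goes to the rooftop with Sol.  [the basement: Cato, Dara, Jules, Lev, Rhea | the rooftop: Gus, Sol]
4. Technician goes back to the basement alone.  [the basement: Cato, Dara, Jules, Lev, Rhea | the rooftop: Gus, Sol]
5. Technician goes to the rooftop with Rhea.  [the basement: Cato, Dara, Jules, Lev | the rooftop: Gus, Rhea, Sol]
6. Technician goes back to the basement alone.  [the basement: Cato, Dara, Jules, Lev | the rooftop: Gus, Rhea, Sol]
7. Technician goes to the rooftop with Jules.  [the basement: Cato, Dara, Lev | the rooftop: Gus, Jules, Rhea, Sol]
8. Technician goes back to the basement alone.  [the basement: Cato, Dara, Lev | the rooftop: Gus, Jules, Rhea, Sol]
9. Technician goes to the rooftop with Lev.  [the basement: Cato, Dara | the rooftop: Gus, Jules, Lev, Rhea, Sol]
10. Technician goes back to the basement alone.  [the basement: Cato, Dara | the rooftop: Gus, Jules, Lev, Rhea, Sol]
11. Technician goes to the rooftop with Dara.  [the basement: Cato | the rooftop: Dara, Gus, Jules, Lev, Rhea, Sol]
12. Technician goes back to the basement alone.  [the basement: Cato | the rooftop: Dara, Gus, Jules, Lev, Rhea, Sol]
13. Technician goes to the rooftop with Cato.  [the basement: — | the rooftop: Cato, Dara, Gus, Jules, Lev, Rhea, Sol]

13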